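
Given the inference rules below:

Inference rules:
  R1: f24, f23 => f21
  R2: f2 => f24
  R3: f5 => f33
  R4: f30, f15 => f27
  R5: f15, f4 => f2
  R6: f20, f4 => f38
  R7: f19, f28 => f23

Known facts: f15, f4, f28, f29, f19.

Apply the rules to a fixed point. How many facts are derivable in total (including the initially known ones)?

Round 1: R5 [f15, f4 => f2]; R7 [f19, f28 => f23]. New: f2, f23.
Round 2: R2 [f2 => f24]. New: f24.
Round 3: R1 [f24, f23 => f21]. New: f21.
Closure: {f15, f19, f2, f21, f23, f24, f28, f29, f4} — 9 facts.

9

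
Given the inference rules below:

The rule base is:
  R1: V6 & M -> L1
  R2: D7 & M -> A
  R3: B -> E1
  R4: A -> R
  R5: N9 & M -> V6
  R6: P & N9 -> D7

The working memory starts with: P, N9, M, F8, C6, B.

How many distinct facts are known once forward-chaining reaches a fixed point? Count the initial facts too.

Round 1: R3 [B -> E1]; R5 [N9 & M -> V6]; R6 [P & N9 -> D7]. Adds E1, V6, D7.
Round 2: R1 [V6 & M -> L1]; R2 [D7 & M -> A]. Adds L1, A.
Round 3: R4 [A -> R]. Adds R.
Closure: {A, B, C6, D7, E1, F8, L1, M, N9, P, R, V6} — 12 facts.

12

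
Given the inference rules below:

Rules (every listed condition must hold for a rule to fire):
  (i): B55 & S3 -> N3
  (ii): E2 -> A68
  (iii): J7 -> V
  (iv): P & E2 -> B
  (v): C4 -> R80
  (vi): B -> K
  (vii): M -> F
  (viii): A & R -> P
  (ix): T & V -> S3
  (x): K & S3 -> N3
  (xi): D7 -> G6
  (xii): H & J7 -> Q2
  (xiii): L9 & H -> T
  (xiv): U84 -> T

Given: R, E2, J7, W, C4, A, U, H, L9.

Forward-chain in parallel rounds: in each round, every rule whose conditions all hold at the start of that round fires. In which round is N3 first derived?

Round 1 — (ii), (iii), (v), (viii), (xii), (xiii), derive A68, V, R80, P, Q2, T.
Round 2 — (iv), (ix), derive B, S3.
Round 3 — (vi), derive K.
Round 4 — (x), derive N3.
N3 first appears in round 4.

4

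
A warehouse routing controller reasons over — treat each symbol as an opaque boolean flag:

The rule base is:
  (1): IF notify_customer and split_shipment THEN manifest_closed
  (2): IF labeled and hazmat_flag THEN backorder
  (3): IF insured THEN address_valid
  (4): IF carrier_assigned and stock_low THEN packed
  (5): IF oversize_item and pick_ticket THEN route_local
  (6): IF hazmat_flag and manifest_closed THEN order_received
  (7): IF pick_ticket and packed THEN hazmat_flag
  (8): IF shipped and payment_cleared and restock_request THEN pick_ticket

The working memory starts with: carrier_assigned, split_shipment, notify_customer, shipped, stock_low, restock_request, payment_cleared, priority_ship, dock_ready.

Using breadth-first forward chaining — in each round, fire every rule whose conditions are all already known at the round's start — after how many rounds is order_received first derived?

Round 1 fires (1), (4), (8), giving manifest_closed, packed, pick_ticket.
Round 2 fires (7), giving hazmat_flag.
Round 3 fires (6), giving order_received.
order_received first appears in round 3.

3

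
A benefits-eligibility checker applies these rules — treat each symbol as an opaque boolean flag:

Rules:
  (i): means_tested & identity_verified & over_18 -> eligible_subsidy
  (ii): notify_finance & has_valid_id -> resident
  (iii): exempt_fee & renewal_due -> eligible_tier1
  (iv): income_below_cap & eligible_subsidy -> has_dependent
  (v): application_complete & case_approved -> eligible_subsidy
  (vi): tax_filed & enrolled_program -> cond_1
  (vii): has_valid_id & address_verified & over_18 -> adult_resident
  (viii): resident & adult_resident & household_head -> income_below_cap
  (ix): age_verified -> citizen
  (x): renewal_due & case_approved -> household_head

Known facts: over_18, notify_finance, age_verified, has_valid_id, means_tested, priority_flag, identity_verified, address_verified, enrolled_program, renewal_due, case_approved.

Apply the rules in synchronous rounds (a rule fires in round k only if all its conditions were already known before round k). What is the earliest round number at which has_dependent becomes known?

3

Round 1: (i) [means_tested & identity_verified & over_18 -> eligible_subsidy]; (ii) [notify_finance & has_valid_id -> resident]; (vii) [has_valid_id & address_verified & over_18 -> adult_resident]; (ix) [age_verified -> citizen]; (x) [renewal_due & case_approved -> household_head]. Adds eligible_subsidy, resident, adult_resident, citizen, household_head.
Round 2: (viii) [resident & adult_resident & household_head -> income_below_cap]. Adds income_below_cap.
Round 3: (iv) [income_below_cap & eligible_subsidy -> has_dependent]. Adds has_dependent.
has_dependent first appears in round 3.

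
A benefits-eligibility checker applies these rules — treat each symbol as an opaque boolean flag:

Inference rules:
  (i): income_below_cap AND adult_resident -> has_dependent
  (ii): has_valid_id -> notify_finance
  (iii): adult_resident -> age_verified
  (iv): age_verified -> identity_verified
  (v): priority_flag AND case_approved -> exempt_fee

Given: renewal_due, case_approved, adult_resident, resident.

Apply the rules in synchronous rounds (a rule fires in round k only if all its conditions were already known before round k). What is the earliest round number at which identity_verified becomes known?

Round 1: (iii) [adult_resident -> age_verified]. New: age_verified.
Round 2: (iv) [age_verified -> identity_verified]. New: identity_verified.
identity_verified first appears in round 2.

2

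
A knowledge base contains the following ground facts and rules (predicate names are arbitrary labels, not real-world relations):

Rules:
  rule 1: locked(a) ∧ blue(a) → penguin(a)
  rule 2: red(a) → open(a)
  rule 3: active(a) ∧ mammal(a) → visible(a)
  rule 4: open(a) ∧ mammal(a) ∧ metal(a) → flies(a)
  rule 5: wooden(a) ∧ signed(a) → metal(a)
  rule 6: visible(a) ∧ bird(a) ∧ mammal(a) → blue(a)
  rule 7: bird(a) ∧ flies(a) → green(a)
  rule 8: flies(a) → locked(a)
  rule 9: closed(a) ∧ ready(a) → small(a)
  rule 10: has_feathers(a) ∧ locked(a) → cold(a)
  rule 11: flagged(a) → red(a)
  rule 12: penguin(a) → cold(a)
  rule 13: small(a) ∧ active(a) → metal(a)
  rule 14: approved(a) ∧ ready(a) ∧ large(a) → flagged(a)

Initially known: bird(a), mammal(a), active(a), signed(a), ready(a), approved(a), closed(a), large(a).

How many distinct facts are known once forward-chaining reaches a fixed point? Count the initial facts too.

Round 1: rule 3 [active(a) ∧ mammal(a) → visible(a)]; rule 9 [closed(a) ∧ ready(a) → small(a)]; rule 14 [approved(a) ∧ ready(a) ∧ large(a) → flagged(a)]. New: visible(a), small(a), flagged(a).
Round 2: rule 6 [visible(a) ∧ bird(a) ∧ mammal(a) → blue(a)]; rule 11 [flagged(a) → red(a)]; rule 13 [small(a) ∧ active(a) → metal(a)]. New: blue(a), red(a), metal(a).
Round 3: rule 2 [red(a) → open(a)]. New: open(a).
Round 4: rule 4 [open(a) ∧ mammal(a) ∧ metal(a) → flies(a)]. New: flies(a).
Round 5: rule 7 [bird(a) ∧ flies(a) → green(a)]; rule 8 [flies(a) → locked(a)]. New: green(a), locked(a).
Round 6: rule 1 [locked(a) ∧ blue(a) → penguin(a)]. New: penguin(a).
Round 7: rule 12 [penguin(a) → cold(a)]. New: cold(a).
Closure: {active(a), approved(a), bird(a), blue(a), closed(a), cold(a), flagged(a), flies(a), green(a), large(a), locked(a), mammal(a), metal(a), open(a), penguin(a), ready(a), red(a), signed(a), small(a), visible(a)} — 20 facts.

20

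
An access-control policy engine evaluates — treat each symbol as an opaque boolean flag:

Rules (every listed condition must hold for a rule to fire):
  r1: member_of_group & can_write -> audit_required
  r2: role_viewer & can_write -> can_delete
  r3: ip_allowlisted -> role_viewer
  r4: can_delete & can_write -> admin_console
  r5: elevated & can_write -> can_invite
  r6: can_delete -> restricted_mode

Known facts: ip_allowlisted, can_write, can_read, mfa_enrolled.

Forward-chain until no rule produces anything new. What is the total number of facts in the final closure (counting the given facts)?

Round 1: r3 [ip_allowlisted -> role_viewer]. New: role_viewer.
Round 2: r2 [role_viewer & can_write -> can_delete]. New: can_delete.
Round 3: r4 [can_delete & can_write -> admin_console]; r6 [can_delete -> restricted_mode]. New: admin_console, restricted_mode.
Closure: {admin_console, can_delete, can_read, can_write, ip_allowlisted, mfa_enrolled, restricted_mode, role_viewer} — 8 facts.

8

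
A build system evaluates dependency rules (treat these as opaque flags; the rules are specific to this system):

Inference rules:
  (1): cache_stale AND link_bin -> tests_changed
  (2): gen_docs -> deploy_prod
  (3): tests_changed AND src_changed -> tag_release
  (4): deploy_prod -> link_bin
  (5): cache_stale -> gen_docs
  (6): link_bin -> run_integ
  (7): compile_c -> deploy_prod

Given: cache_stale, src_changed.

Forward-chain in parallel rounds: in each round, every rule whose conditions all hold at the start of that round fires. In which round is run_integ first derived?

Round 1: (5) [cache_stale -> gen_docs]. New: gen_docs.
Round 2: (2) [gen_docs -> deploy_prod]. New: deploy_prod.
Round 3: (4) [deploy_prod -> link_bin]. New: link_bin.
Round 4: (1) [cache_stale AND link_bin -> tests_changed]; (6) [link_bin -> run_integ]. New: tests_changed, run_integ.
run_integ first appears in round 4.

4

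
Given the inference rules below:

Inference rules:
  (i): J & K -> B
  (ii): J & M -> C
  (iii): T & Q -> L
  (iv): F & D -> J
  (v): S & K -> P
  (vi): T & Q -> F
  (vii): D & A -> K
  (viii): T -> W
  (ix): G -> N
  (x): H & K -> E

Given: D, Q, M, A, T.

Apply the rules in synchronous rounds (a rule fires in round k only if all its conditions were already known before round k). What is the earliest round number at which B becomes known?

Round 1 — (iii), (vi), (vii), (viii), derive L, F, K, W.
Round 2 — (iv), derive J.
Round 3 — (i), (ii), derive B, C.
B first appears in round 3.

3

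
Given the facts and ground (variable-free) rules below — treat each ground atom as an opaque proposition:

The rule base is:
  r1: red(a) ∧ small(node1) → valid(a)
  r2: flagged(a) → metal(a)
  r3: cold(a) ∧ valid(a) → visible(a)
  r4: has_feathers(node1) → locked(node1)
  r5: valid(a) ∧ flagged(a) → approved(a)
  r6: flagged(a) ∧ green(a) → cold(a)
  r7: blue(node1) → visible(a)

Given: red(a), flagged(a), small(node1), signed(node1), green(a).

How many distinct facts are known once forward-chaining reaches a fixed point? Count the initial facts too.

10

Round 1: r1 [red(a) ∧ small(node1) → valid(a)]; r2 [flagged(a) → metal(a)]; r6 [flagged(a) ∧ green(a) → cold(a)]. Adds valid(a), metal(a), cold(a).
Round 2: r3 [cold(a) ∧ valid(a) → visible(a)]; r5 [valid(a) ∧ flagged(a) → approved(a)]. Adds visible(a), approved(a).
Closure: {approved(a), cold(a), flagged(a), green(a), metal(a), red(a), signed(node1), small(node1), valid(a), visible(a)} — 10 facts.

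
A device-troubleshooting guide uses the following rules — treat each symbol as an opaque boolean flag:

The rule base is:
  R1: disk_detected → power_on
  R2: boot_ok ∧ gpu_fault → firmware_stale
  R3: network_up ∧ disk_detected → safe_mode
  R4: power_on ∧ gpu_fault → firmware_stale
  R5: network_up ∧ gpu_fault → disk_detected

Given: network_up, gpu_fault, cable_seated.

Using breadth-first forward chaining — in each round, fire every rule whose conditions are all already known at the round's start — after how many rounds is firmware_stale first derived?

3

Round 1: R5 [network_up ∧ gpu_fault → disk_detected]. New: disk_detected.
Round 2: R1 [disk_detected → power_on]; R3 [network_up ∧ disk_detected → safe_mode]. New: power_on, safe_mode.
Round 3: R4 [power_on ∧ gpu_fault → firmware_stale]. New: firmware_stale.
firmware_stale first appears in round 3.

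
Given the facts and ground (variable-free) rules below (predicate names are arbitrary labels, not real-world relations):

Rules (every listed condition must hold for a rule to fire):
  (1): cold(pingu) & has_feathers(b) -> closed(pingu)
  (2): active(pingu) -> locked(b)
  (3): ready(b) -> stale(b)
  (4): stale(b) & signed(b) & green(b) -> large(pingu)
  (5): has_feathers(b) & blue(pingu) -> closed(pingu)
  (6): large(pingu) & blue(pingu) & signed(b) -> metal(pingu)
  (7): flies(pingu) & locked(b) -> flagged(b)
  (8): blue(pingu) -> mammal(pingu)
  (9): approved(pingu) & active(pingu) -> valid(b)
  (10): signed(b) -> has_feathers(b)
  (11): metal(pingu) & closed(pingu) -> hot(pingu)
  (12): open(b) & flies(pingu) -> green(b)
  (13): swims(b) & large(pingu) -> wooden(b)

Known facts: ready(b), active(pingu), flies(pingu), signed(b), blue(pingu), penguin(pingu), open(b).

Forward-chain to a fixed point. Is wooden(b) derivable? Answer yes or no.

no

Round 1 — (2), (3), (8), (10), (12), derive locked(b), stale(b), mammal(pingu), has_feathers(b), green(b).
Round 2 — (4), (5), (7), derive large(pingu), closed(pingu), flagged(b).
Round 3 — (6), derive metal(pingu).
Round 4 — (11), derive hot(pingu).
Fixed point reached. wooden(b) is concluded only by (13); (13) needs swims(b) (never derived).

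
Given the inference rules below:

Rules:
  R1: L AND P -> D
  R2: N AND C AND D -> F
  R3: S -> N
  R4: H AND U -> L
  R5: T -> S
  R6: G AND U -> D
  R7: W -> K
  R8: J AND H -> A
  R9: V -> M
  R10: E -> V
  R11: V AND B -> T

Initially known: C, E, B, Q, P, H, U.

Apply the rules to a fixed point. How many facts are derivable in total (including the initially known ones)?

Round 1 — R4, R10, derive L, V.
Round 2 — R1, R9, R11, derive D, M, T.
Round 3 — R5, derive S.
Round 4 — R3, derive N.
Round 5 — R2, derive F.
Closure: {B, C, D, E, F, H, L, M, N, P, Q, S, T, U, V} — 15 facts.

15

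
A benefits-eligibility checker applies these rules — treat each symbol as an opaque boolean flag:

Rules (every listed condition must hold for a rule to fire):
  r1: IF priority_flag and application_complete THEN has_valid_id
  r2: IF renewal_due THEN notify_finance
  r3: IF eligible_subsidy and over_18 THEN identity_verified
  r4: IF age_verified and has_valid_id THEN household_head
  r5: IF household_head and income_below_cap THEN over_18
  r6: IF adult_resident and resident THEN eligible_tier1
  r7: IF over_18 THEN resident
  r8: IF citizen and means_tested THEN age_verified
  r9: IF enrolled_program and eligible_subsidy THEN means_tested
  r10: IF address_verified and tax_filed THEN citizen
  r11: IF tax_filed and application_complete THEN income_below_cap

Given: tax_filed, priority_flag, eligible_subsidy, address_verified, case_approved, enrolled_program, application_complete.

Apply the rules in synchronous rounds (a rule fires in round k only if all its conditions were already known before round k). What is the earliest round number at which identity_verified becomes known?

5

Round 1 fires r1, r9, r10, r11, giving has_valid_id, means_tested, citizen, income_below_cap.
Round 2 fires r8, giving age_verified.
Round 3 fires r4, giving household_head.
Round 4 fires r5, giving over_18.
Round 5 fires r3, r7, giving identity_verified, resident.
identity_verified first appears in round 5.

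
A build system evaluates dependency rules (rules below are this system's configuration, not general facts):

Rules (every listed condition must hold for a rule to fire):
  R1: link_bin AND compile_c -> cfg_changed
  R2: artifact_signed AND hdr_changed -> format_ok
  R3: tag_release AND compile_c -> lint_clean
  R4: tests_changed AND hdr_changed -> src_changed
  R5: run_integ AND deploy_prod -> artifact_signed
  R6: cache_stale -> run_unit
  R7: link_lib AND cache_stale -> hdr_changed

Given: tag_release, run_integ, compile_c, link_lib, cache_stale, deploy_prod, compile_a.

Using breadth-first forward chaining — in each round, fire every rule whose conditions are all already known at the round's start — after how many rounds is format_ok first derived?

Round 1 fires R3, R5, R6, R7, giving lint_clean, artifact_signed, run_unit, hdr_changed.
Round 2 fires R2, giving format_ok.
format_ok first appears in round 2.

2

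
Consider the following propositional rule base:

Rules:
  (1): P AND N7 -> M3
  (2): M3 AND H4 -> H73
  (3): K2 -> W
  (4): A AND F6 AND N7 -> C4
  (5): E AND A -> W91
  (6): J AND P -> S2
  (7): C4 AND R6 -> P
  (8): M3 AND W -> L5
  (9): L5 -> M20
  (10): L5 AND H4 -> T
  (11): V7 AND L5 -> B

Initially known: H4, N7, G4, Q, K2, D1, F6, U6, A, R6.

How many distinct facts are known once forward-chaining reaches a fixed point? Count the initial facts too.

18

[1] (3) [K2 -> W]; (4) [A AND F6 AND N7 -> C4]. ⇒ new: W, C4.
[2] (7) [C4 AND R6 -> P]. ⇒ new: P.
[3] (1) [P AND N7 -> M3]. ⇒ new: M3.
[4] (2) [M3 AND H4 -> H73]; (8) [M3 AND W -> L5]. ⇒ new: H73, L5.
[5] (9) [L5 -> M20]; (10) [L5 AND H4 -> T]. ⇒ new: M20, T.
Closure: {A, C4, D1, F6, G4, H4, H73, K2, L5, M20, M3, N7, P, Q, R6, T, U6, W} — 18 facts.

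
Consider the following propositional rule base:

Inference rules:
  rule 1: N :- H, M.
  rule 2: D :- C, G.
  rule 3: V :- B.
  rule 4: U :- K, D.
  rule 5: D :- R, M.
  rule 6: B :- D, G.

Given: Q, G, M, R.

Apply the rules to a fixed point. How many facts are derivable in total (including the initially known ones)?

Round 1: rule 5 [D :- R, M.]. New: D.
Round 2: rule 6 [B :- D, G.]. New: B.
Round 3: rule 3 [V :- B.]. New: V.
Closure: {B, D, G, M, Q, R, V} — 7 facts.

7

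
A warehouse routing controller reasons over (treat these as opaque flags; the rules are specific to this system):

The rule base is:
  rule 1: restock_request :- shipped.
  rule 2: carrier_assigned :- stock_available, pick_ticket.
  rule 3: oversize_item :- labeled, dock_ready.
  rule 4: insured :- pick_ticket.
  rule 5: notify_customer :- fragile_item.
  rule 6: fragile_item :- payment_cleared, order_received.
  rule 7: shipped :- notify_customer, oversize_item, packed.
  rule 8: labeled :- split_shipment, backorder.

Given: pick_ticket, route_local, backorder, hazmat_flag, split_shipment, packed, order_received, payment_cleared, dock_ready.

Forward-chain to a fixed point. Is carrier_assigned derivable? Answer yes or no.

Round 1 — rule 4, rule 6, rule 8, derive insured, fragile_item, labeled.
Round 2 — rule 3, rule 5, derive oversize_item, notify_customer.
Round 3 — rule 7, derive shipped.
Round 4 — rule 1, derive restock_request.
Fixed point reached. carrier_assigned is concluded only by rule 2; rule 2 needs stock_available (never derived).

no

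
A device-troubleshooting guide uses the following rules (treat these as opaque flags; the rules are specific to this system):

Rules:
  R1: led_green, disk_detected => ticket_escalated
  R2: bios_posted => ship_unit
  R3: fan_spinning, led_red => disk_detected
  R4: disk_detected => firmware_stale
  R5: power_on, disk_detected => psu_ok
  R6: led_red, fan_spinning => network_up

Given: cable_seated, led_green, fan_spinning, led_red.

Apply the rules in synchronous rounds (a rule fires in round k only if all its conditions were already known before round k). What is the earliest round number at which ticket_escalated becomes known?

Round 1 fires R3, R6, giving disk_detected, network_up.
Round 2 fires R1, R4, giving ticket_escalated, firmware_stale.
ticket_escalated first appears in round 2.

2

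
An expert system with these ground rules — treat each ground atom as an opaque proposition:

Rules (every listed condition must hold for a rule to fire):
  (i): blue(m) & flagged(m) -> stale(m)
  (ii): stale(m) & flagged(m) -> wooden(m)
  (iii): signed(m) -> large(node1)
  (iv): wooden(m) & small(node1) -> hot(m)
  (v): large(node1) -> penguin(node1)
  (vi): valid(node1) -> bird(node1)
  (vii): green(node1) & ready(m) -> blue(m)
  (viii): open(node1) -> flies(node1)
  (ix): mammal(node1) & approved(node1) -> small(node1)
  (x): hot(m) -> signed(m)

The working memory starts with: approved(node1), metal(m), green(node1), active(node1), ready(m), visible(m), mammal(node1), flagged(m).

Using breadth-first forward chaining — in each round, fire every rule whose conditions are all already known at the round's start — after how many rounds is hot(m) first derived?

4

[1] (vii) [green(node1) & ready(m) -> blue(m)]; (ix) [mammal(node1) & approved(node1) -> small(node1)]. ⇒ new: blue(m), small(node1).
[2] (i) [blue(m) & flagged(m) -> stale(m)]. ⇒ new: stale(m).
[3] (ii) [stale(m) & flagged(m) -> wooden(m)]. ⇒ new: wooden(m).
[4] (iv) [wooden(m) & small(node1) -> hot(m)]. ⇒ new: hot(m).
hot(m) first appears in round 4.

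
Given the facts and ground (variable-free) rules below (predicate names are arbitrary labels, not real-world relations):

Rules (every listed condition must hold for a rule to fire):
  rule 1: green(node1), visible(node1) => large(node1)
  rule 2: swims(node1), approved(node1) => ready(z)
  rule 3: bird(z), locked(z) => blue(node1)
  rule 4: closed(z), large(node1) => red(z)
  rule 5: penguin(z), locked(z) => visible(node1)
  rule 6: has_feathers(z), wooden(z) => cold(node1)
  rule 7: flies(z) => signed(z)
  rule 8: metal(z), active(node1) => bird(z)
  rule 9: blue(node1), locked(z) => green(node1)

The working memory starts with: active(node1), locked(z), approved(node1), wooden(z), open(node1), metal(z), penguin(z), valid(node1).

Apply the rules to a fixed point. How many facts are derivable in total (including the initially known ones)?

Round 1 — rule 5, rule 8, derive visible(node1), bird(z).
Round 2 — rule 3, derive blue(node1).
Round 3 — rule 9, derive green(node1).
Round 4 — rule 1, derive large(node1).
Closure: {active(node1), approved(node1), bird(z), blue(node1), green(node1), large(node1), locked(z), metal(z), open(node1), penguin(z), valid(node1), visible(node1), wooden(z)} — 13 facts.

13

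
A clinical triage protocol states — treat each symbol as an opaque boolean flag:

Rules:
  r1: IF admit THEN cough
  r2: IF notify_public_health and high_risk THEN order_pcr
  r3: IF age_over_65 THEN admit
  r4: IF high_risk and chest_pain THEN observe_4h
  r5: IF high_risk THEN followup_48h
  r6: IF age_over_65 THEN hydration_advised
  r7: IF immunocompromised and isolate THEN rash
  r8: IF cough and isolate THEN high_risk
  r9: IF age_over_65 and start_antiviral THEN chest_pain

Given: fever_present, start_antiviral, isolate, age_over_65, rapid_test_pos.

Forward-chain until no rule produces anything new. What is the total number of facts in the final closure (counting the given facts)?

Round 1 fires r3, r6, r9, giving admit, hydration_advised, chest_pain.
Round 2 fires r1, giving cough.
Round 3 fires r8, giving high_risk.
Round 4 fires r4, r5, giving observe_4h, followup_48h.
Closure: {admit, age_over_65, chest_pain, cough, fever_present, followup_48h, high_risk, hydration_advised, isolate, observe_4h, rapid_test_pos, start_antiviral} — 12 facts.

12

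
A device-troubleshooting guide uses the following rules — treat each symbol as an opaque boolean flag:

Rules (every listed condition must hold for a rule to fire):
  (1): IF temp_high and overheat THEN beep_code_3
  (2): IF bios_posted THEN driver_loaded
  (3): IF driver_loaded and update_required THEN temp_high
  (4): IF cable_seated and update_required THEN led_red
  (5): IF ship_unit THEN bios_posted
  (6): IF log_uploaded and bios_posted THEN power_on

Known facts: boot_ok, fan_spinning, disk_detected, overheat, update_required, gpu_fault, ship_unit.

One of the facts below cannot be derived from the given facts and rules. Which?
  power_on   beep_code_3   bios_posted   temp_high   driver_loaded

Round 1: (5) [IF ship_unit THEN bios_posted]. Adds bios_posted.
Round 2: (2) [IF bios_posted THEN driver_loaded]. Adds driver_loaded.
Round 3: (3) [IF driver_loaded and update_required THEN temp_high]. Adds temp_high.
Round 4: (1) [IF temp_high and overheat THEN beep_code_3]. Adds beep_code_3.
Derived: driver_loaded (round 2), beep_code_3 (round 4), bios_posted (round 1), temp_high (round 3). power_on never appears in any round.

power_on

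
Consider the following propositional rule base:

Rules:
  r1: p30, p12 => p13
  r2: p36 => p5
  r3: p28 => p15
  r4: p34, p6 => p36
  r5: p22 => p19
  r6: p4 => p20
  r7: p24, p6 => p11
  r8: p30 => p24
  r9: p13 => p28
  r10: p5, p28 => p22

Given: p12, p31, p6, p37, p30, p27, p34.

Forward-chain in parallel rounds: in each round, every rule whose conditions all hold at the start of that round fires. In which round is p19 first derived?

4

Round 1: r1 [p30, p12 => p13]; r4 [p34, p6 => p36]; r8 [p30 => p24]. New: p13, p36, p24.
Round 2: r2 [p36 => p5]; r7 [p24, p6 => p11]; r9 [p13 => p28]. New: p5, p11, p28.
Round 3: r3 [p28 => p15]; r10 [p5, p28 => p22]. New: p15, p22.
Round 4: r5 [p22 => p19]. New: p19.
p19 first appears in round 4.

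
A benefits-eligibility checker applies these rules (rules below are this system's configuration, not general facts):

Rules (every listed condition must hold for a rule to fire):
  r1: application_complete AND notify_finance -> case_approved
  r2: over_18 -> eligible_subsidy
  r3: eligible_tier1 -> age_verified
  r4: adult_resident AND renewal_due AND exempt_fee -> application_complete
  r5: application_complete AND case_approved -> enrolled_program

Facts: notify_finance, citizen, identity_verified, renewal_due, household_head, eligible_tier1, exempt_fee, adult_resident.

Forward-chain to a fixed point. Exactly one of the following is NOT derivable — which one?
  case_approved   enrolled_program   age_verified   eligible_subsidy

[1] r3 [eligible_tier1 -> age_verified]; r4 [adult_resident AND renewal_due AND exempt_fee -> application_complete]. ⇒ new: age_verified, application_complete.
[2] r1 [application_complete AND notify_finance -> case_approved]. ⇒ new: case_approved.
[3] r5 [application_complete AND case_approved -> enrolled_program]. ⇒ new: enrolled_program.
Derived: enrolled_program (round 3), case_approved (round 2), age_verified (round 1). eligible_subsidy never appears in any round.

eligible_subsidy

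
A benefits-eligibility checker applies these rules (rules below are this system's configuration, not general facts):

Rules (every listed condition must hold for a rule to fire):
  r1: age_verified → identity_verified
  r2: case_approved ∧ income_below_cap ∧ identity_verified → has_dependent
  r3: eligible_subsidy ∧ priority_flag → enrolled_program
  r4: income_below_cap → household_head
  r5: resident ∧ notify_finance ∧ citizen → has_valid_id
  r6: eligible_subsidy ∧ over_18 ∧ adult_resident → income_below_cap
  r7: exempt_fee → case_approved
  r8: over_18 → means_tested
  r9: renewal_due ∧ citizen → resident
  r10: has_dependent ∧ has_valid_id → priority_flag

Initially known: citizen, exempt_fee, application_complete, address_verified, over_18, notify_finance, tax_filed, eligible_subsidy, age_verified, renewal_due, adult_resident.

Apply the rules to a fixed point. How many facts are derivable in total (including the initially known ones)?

21

Round 1 fires r1, r6, r7, r8, r9, giving identity_verified, income_below_cap, case_approved, means_tested, resident.
Round 2 fires r2, r4, r5, giving has_dependent, household_head, has_valid_id.
Round 3 fires r10, giving priority_flag.
Round 4 fires r3, giving enrolled_program.
Closure: {address_verified, adult_resident, age_verified, application_complete, case_approved, citizen, eligible_subsidy, enrolled_program, exempt_fee, has_dependent, has_valid_id, household_head, identity_verified, income_below_cap, means_tested, notify_finance, over_18, priority_flag, renewal_due, resident, tax_filed} — 21 facts.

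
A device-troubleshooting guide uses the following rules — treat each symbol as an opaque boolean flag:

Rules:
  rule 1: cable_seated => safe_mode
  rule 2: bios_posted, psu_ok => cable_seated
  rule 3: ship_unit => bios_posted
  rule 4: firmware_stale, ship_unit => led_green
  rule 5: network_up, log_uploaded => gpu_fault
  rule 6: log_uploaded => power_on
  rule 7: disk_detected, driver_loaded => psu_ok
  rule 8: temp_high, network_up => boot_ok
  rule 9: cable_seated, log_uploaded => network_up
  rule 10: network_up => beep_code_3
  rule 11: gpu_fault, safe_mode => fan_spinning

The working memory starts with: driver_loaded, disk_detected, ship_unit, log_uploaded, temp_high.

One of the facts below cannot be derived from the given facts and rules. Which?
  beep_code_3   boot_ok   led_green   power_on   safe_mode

led_green

Round 1: rule 3 [ship_unit => bios_posted]; rule 6 [log_uploaded => power_on]; rule 7 [disk_detected, driver_loaded => psu_ok]. Adds bios_posted, power_on, psu_ok.
Round 2: rule 2 [bios_posted, psu_ok => cable_seated]. Adds cable_seated.
Round 3: rule 1 [cable_seated => safe_mode]; rule 9 [cable_seated, log_uploaded => network_up]. Adds safe_mode, network_up.
Round 4: rule 5 [network_up, log_uploaded => gpu_fault]; rule 8 [temp_high, network_up => boot_ok]; rule 10 [network_up => beep_code_3]. Adds gpu_fault, boot_ok, beep_code_3.
Round 5: rule 11 [gpu_fault, safe_mode => fan_spinning]. Adds fan_spinning.
Derived: power_on (round 1), safe_mode (round 3), boot_ok (round 4), beep_code_3 (round 4). led_green never appears in any round.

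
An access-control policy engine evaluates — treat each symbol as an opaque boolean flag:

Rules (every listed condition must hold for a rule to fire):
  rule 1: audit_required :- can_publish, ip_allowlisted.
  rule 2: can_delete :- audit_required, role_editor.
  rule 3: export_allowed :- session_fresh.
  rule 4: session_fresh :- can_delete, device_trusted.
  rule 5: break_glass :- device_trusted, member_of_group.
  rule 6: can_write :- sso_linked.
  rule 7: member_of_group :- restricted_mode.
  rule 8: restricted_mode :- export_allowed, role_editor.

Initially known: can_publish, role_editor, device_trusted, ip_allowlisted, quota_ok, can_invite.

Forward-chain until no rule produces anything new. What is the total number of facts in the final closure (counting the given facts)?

Round 1 fires rule 1, giving audit_required.
Round 2 fires rule 2, giving can_delete.
Round 3 fires rule 4, giving session_fresh.
Round 4 fires rule 3, giving export_allowed.
Round 5 fires rule 8, giving restricted_mode.
Round 6 fires rule 7, giving member_of_group.
Round 7 fires rule 5, giving break_glass.
Closure: {audit_required, break_glass, can_delete, can_invite, can_publish, device_trusted, export_allowed, ip_allowlisted, member_of_group, quota_ok, restricted_mode, role_editor, session_fresh} — 13 facts.

13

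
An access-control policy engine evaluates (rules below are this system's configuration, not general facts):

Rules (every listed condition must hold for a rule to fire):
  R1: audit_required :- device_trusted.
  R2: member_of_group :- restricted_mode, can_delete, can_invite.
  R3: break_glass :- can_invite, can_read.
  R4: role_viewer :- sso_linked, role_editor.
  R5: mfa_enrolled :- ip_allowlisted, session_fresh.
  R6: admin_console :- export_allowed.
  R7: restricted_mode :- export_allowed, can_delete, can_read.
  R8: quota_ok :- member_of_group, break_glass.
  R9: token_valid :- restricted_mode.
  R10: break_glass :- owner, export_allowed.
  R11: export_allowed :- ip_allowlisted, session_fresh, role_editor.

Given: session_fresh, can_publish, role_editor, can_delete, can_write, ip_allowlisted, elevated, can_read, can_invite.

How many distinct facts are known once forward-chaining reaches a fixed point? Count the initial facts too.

17

Round 1: R3 [break_glass :- can_invite, can_read.]; R5 [mfa_enrolled :- ip_allowlisted, session_fresh.]; R11 [export_allowed :- ip_allowlisted, session_fresh, role_editor.]. New: break_glass, mfa_enrolled, export_allowed.
Round 2: R6 [admin_console :- export_allowed.]; R7 [restricted_mode :- export_allowed, can_delete, can_read.]. New: admin_console, restricted_mode.
Round 3: R2 [member_of_group :- restricted_mode, can_delete, can_invite.]; R9 [token_valid :- restricted_mode.]. New: member_of_group, token_valid.
Round 4: R8 [quota_ok :- member_of_group, break_glass.]. New: quota_ok.
Closure: {admin_console, break_glass, can_delete, can_invite, can_publish, can_read, can_write, elevated, export_allowed, ip_allowlisted, member_of_group, mfa_enrolled, quota_ok, restricted_mode, role_editor, session_fresh, token_valid} — 17 facts.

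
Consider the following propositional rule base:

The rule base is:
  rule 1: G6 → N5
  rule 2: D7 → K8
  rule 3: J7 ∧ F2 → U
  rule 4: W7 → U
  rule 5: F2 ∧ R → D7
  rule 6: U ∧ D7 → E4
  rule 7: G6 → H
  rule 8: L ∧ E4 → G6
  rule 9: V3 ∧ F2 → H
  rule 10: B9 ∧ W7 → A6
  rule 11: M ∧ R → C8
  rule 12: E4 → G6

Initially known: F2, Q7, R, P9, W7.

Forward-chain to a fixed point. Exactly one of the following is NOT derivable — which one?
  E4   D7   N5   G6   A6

A6

Round 1 fires rule 4, rule 5, giving U, D7.
Round 2 fires rule 2, rule 6, giving K8, E4.
Round 3 fires rule 12, giving G6.
Round 4 fires rule 1, rule 7, giving N5, H.
Derived: D7 (round 1), G6 (round 3), E4 (round 2), N5 (round 4). A6 never appears in any round.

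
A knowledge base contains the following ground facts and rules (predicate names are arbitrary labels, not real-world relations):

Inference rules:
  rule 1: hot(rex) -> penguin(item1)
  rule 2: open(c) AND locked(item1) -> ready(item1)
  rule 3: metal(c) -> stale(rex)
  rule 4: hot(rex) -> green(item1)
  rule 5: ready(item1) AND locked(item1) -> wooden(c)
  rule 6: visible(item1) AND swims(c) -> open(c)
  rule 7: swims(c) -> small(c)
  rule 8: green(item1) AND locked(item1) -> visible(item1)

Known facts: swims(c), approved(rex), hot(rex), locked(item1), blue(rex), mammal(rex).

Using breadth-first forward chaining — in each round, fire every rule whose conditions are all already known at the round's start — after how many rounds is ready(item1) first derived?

Round 1 fires rule 1, rule 4, rule 7, giving penguin(item1), green(item1), small(c).
Round 2 fires rule 8, giving visible(item1).
Round 3 fires rule 6, giving open(c).
Round 4 fires rule 2, giving ready(item1).
ready(item1) first appears in round 4.

4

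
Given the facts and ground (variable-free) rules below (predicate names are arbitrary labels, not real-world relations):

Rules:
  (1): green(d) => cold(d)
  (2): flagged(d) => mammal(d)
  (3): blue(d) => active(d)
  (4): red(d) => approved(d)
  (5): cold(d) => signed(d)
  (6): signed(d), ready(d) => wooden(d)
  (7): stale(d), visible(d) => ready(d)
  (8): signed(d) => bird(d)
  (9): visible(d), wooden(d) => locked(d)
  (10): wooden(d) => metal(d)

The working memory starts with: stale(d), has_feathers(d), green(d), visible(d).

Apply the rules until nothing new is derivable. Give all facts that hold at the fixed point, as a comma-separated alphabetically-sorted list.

bird(d), cold(d), green(d), has_feathers(d), locked(d), metal(d), ready(d), signed(d), stale(d), visible(d), wooden(d)

Round 1: (1) [green(d) => cold(d)]; (7) [stale(d), visible(d) => ready(d)]. Adds cold(d), ready(d).
Round 2: (5) [cold(d) => signed(d)]. Adds signed(d).
Round 3: (6) [signed(d), ready(d) => wooden(d)]; (8) [signed(d) => bird(d)]. Adds wooden(d), bird(d).
Round 4: (9) [visible(d), wooden(d) => locked(d)]; (10) [wooden(d) => metal(d)]. Adds locked(d), metal(d).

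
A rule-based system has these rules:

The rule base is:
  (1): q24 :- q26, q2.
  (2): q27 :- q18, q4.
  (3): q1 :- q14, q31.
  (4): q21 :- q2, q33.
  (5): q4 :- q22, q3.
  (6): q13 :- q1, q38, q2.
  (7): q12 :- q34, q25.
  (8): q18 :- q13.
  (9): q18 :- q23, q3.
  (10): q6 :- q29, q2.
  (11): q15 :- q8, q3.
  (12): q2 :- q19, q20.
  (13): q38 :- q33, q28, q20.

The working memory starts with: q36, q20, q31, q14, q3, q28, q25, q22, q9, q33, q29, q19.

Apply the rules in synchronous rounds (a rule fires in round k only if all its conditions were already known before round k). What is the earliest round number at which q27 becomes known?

[1] (3) [q1 :- q14, q31.]; (5) [q4 :- q22, q3.]; (12) [q2 :- q19, q20.]; (13) [q38 :- q33, q28, q20.]. ⇒ new: q1, q4, q2, q38.
[2] (4) [q21 :- q2, q33.]; (6) [q13 :- q1, q38, q2.]; (10) [q6 :- q29, q2.]. ⇒ new: q21, q13, q6.
[3] (8) [q18 :- q13.]. ⇒ new: q18.
[4] (2) [q27 :- q18, q4.]. ⇒ new: q27.
q27 first appears in round 4.

4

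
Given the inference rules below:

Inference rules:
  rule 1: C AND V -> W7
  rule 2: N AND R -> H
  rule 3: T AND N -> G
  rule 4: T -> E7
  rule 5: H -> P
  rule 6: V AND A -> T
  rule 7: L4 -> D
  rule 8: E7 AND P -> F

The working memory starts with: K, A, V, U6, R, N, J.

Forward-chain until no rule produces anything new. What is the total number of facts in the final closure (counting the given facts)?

[1] rule 2 [N AND R -> H]; rule 6 [V AND A -> T]. ⇒ new: H, T.
[2] rule 3 [T AND N -> G]; rule 4 [T -> E7]; rule 5 [H -> P]. ⇒ new: G, E7, P.
[3] rule 8 [E7 AND P -> F]. ⇒ new: F.
Closure: {A, E7, F, G, H, J, K, N, P, R, T, U6, V} — 13 facts.

13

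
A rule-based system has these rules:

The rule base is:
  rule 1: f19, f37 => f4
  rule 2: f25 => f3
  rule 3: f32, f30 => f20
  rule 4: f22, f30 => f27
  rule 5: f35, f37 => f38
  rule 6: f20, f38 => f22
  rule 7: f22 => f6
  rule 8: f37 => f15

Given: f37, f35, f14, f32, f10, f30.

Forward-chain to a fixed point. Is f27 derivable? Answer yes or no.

yes

Round 1 fires rule 3, rule 5, rule 8, giving f20, f38, f15.
Round 2 fires rule 6, giving f22.
Round 3 fires rule 4, rule 7, giving f27, f6.
f27 appears in round 3, so it is derivable.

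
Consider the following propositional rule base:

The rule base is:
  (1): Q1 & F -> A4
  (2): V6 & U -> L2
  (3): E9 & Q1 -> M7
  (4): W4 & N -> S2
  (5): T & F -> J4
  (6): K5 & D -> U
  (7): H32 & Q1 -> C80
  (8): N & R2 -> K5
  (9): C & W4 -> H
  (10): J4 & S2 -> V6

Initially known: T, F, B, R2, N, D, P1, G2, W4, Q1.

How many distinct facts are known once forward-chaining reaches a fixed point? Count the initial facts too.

17

[1] (1) [Q1 & F -> A4]; (4) [W4 & N -> S2]; (5) [T & F -> J4]; (8) [N & R2 -> K5]. ⇒ new: A4, S2, J4, K5.
[2] (6) [K5 & D -> U]; (10) [J4 & S2 -> V6]. ⇒ new: U, V6.
[3] (2) [V6 & U -> L2]. ⇒ new: L2.
Closure: {A4, B, D, F, G2, J4, K5, L2, N, P1, Q1, R2, S2, T, U, V6, W4} — 17 facts.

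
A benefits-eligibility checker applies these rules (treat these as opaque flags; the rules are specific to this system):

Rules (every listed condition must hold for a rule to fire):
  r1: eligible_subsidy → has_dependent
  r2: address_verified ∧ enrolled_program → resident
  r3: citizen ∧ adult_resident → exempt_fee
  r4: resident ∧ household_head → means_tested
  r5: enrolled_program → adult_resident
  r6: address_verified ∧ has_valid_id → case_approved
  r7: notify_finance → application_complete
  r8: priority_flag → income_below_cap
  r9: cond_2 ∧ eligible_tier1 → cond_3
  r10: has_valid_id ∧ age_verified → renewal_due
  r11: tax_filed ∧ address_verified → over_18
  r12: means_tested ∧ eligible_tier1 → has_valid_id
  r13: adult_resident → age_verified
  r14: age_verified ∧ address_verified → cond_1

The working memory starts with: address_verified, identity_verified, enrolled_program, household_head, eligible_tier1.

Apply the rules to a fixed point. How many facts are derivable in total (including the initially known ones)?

Round 1: r2 [address_verified ∧ enrolled_program → resident]; r5 [enrolled_program → adult_resident]. New: resident, adult_resident.
Round 2: r4 [resident ∧ household_head → means_tested]; r13 [adult_resident → age_verified]. New: means_tested, age_verified.
Round 3: r12 [means_tested ∧ eligible_tier1 → has_valid_id]; r14 [age_verified ∧ address_verified → cond_1]. New: has_valid_id, cond_1.
Round 4: r6 [address_verified ∧ has_valid_id → case_approved]; r10 [has_valid_id ∧ age_verified → renewal_due]. New: case_approved, renewal_due.
Closure: {address_verified, adult_resident, age_verified, case_approved, cond_1, eligible_tier1, enrolled_program, has_valid_id, household_head, identity_verified, means_tested, renewal_due, resident} — 13 facts.

13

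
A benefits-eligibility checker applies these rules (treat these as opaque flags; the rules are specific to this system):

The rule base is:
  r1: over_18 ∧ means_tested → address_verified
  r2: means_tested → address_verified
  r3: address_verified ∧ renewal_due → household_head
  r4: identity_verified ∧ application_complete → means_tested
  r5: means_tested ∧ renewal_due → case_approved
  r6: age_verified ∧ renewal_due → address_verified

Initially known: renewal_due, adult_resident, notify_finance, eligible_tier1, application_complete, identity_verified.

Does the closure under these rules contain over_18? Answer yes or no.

no

Round 1: r4 [identity_verified ∧ application_complete → means_tested]. New: means_tested.
Round 2: r2 [means_tested → address_verified]; r5 [means_tested ∧ renewal_due → case_approved]. New: address_verified, case_approved.
Round 3: r3 [address_verified ∧ renewal_due → household_head]. New: household_head.
Fixed point reached. No rule has over_18 as a consequent, and it is not given.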